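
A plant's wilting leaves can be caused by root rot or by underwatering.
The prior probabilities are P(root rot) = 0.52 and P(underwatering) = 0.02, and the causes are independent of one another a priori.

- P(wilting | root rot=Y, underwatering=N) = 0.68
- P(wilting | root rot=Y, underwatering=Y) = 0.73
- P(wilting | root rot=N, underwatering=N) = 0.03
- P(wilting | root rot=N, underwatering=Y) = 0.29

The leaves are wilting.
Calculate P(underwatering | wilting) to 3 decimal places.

P(underwatering | wilting) ≈ 0.028

Enumerate the 4 (root rot, underwatering) configurations and weight by the priors:
  P(wilting) = 0.03×0.48×0.98 + 0.29×0.48×0.02 + 0.68×0.52×0.98 + 0.73×0.52×0.02
        = 0.014112 + 0.002784 + 0.346528 + 0.007592 = 0.371016
Configurations with underwatering contribute 0.010376, so
  P(underwatering | wilting) = 0.010376 / 0.371016 ≈ 0.028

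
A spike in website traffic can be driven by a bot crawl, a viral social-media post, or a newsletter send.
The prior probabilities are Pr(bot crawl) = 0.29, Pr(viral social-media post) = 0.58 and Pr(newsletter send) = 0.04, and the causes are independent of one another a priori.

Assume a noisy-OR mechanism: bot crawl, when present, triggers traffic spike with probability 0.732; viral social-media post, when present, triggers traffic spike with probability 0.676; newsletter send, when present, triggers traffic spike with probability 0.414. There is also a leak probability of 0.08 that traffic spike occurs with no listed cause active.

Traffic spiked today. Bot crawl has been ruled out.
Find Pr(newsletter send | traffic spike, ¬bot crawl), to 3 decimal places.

Under noisy-OR, P(traffic spike | causes) = 1 − (1−0.08)·∏(1−qᵢ) over the active causes.
By total probability over the 4 (viral social-media post, newsletter send) configurations:
  P(traffic spike | ¬bot crawl) = 0.08×0.42×0.96 + 0.46088×0.42×0.04 + 0.70192×0.58×0.96 + 0.825325×0.58×0.04
        = 0.032256 + 0.007743 + 0.390829 + 0.019148 = 0.449976
Keeping only the newsletter send-present terms gives 0.026891, so
  P(newsletter send | traffic spike, ¬bot crawl) = 0.026891 / 0.449976 ≈ 0.060

Pr(newsletter send | traffic spike, ¬bot crawl) ≈ 0.060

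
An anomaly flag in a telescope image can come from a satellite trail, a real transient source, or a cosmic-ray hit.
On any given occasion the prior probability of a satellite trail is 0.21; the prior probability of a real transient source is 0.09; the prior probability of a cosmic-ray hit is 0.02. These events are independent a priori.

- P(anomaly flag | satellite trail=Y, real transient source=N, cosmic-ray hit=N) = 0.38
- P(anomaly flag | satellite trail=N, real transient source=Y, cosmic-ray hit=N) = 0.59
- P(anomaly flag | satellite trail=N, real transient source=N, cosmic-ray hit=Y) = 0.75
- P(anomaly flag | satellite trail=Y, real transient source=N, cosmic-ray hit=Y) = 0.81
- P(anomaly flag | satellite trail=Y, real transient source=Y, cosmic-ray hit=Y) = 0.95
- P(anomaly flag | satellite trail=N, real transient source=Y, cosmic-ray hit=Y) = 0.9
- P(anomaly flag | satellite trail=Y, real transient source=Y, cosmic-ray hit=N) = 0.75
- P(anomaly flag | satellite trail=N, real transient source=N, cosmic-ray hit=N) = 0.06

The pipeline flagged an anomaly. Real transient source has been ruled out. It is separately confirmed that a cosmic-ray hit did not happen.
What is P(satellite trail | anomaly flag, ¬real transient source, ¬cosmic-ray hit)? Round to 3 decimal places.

Sum P(anomaly flag|·) weighted by the priors over both values of satellite trail:
  P(anomaly flag | ¬real transient source, ¬cosmic-ray hit) = 0.06×0.79 + 0.38×0.21
        = 0.047400 + 0.079800 = 0.127200
Configurations with satellite trail contribute 0.079800, so
  P(satellite trail | anomaly flag, ¬real transient source, ¬cosmic-ray hit) = 0.079800 / 0.127200 ≈ 0.627

P(satellite trail | anomaly flag, ¬real transient source, ¬cosmic-ray hit) ≈ 0.627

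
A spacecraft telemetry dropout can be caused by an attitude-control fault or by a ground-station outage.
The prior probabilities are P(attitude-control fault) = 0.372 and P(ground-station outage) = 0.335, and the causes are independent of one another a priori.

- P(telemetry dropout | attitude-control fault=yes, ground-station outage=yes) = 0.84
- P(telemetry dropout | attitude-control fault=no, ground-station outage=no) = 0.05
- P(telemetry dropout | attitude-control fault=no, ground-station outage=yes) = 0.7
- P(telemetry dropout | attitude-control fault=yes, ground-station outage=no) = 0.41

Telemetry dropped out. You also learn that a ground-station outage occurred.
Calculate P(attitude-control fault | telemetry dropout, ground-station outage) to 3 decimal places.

Weight on attitude-control fault=true, given the evidence: 0.84×0.372 = 0.312480
Normalizer over all consistent configurations: 0.7×0.628 + 0.84×0.372 = 0.752080
P(attitude-control fault | telemetry dropout, ground-station outage) = 0.312480/0.752080 ≈ 0.415

P(attitude-control fault | telemetry dropout, ground-station outage) ≈ 0.415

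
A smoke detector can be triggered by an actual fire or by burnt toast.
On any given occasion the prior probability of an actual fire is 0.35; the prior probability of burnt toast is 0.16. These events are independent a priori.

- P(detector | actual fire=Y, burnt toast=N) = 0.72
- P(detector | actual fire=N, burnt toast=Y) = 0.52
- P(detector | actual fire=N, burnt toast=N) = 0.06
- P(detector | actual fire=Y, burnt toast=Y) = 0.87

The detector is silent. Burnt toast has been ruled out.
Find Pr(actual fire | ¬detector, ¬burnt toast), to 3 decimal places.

Pr(actual fire | ¬detector, ¬burnt toast) ≈ 0.138

By total probability over both values of actual fire:
  P(¬detector | ¬burnt toast) = 0.94×0.65 + 0.28×0.35
        = 0.611000 + 0.098000 = 0.709000
Configurations with actual fire contribute 0.098000, so
  P(actual fire | ¬detector, ¬burnt toast) = 0.098000 / 0.709000 ≈ 0.138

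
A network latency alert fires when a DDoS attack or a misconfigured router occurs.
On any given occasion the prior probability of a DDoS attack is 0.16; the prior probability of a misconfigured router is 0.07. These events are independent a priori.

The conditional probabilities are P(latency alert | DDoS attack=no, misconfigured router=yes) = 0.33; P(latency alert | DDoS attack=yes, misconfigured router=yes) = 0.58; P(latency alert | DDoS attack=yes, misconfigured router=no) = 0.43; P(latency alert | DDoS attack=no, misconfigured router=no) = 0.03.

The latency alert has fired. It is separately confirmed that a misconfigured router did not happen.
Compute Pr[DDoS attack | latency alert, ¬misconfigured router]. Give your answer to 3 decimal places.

Sum P(latency alert|·) weighted by the priors over both values of DDoS attack:
  P(latency alert | ¬misconfigured router) = 0.03*0.84 + 0.43*0.16
        = 0.025200 + 0.068800 = 0.094000
Configurations with DDoS attack contribute 0.068800, so
  P(DDoS attack | latency alert, ¬misconfigured router) = 0.068800 / 0.094000 ≈ 0.732

Pr[DDoS attack | latency alert, ¬misconfigured router] ≈ 0.732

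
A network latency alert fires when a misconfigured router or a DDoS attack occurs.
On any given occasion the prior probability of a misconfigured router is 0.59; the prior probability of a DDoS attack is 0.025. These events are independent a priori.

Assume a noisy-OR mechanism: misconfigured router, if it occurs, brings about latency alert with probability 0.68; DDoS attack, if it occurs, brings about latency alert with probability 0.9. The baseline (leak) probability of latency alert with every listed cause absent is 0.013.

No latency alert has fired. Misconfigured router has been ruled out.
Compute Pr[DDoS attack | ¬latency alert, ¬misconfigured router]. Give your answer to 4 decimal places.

Pr[DDoS attack | ¬latency alert, ¬misconfigured router] ≈ 0.0026

Under noisy-OR, P(latency alert | causes) = 1 − (1−0.013)·∏(1−qᵢ) over the active causes.
Weight on DDoS attack=true, given the evidence: 0.0987·0.025 = 0.002468
The normalizing constant is 0.987·0.975 + 0.0987·0.025 = 0.964793
P(DDoS attack | ¬latency alert, ¬misconfigured router) = 0.002468/0.964793 ≈ 0.0026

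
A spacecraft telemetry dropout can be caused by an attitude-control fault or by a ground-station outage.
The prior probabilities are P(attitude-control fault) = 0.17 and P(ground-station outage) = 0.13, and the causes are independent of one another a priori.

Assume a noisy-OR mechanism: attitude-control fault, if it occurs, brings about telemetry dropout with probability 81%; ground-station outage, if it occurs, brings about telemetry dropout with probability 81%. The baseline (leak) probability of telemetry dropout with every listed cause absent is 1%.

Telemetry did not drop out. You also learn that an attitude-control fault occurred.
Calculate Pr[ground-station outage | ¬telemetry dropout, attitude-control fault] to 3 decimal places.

Under noisy-OR, P(telemetry dropout | causes) = 1 − (1−0.01)·∏(1−qᵢ) over the active causes.
P(¬telemetry dropout | attitude-control fault) = 0.1881*0.87 + 0.035739*0.13 = 0.163647 + 0.004646 = 0.168293
Of this, 0.004646 comes from 0.035739*0.13 (the ground-station outage=true cases).
Hence the posterior is 0.004646/0.168293 ≈ 0.028.

Pr[ground-station outage | ¬telemetry dropout, attitude-control fault] ≈ 0.028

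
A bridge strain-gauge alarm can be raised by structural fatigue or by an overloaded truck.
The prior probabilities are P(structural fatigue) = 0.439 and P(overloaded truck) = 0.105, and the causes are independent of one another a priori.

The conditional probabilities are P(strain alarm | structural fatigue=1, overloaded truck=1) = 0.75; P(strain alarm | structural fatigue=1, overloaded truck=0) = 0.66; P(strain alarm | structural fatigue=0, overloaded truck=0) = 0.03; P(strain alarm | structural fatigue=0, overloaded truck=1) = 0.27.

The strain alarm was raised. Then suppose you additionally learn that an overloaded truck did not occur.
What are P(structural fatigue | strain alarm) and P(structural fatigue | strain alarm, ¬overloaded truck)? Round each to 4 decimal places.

P(strain alarm) = 0.03·0.561·0.895 + 0.27·0.561·0.105 + 0.66·0.439·0.895 + 0.75·0.439·0.105 = 0.015063 + 0.015904 + 0.259317 + 0.034571 = 0.324855
Restricting to configurations with structural fatigue present: 0.259317 + 0.034571 = 0.293888.
Hence the posterior is 0.293888/0.324855 ≈ 0.9047.

Now condition on the additional information:
Numerator (weight on configurations with structural fatigue): 0.66·0.439 = 0.289740
Denominator P(strain alarm | ¬overloaded truck): 0.03·0.561 + 0.66·0.439 = 0.306570
P(structural fatigue | strain alarm, ¬overloaded truck) = 0.289740/0.306570 ≈ 0.9451

P(structural fatigue | strain alarm) ≈ 0.9047; P(structural fatigue | strain alarm, ¬overloaded truck) ≈ 0.9451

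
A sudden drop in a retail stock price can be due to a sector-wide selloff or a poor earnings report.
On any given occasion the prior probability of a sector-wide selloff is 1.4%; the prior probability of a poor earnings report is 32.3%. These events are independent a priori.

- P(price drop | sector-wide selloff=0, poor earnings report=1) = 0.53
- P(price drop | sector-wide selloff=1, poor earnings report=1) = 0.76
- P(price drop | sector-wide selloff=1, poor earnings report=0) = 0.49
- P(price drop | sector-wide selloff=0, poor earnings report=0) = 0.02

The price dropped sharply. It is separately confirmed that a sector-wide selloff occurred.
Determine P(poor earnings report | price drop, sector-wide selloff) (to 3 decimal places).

P(poor earnings report | price drop, sector-wide selloff) ≈ 0.425

By total probability over both values of poor earnings report:
  P(price drop | sector-wide selloff) = 0.49*0.677 + 0.76*0.323
        = 0.331730 + 0.245480 = 0.577210
The terms with poor earnings report present sum to 0.245480, so
  P(poor earnings report | price drop, sector-wide selloff) = 0.245480 / 0.577210 ≈ 0.425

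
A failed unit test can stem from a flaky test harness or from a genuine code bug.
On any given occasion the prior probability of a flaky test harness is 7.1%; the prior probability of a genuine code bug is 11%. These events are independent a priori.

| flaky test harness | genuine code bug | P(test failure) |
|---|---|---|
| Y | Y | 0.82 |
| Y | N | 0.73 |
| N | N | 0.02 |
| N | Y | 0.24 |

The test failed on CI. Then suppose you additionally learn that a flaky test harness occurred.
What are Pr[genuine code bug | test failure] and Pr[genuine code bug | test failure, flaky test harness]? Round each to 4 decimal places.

Pr[genuine code bug | test failure] ≈ 0.3305; Pr[genuine code bug | test failure, flaky test harness] ≈ 0.1219

Enumerate the 4 (flaky test harness, genuine code bug) configurations and weight by the priors:
  P(test failure) = 0.02·0.929·0.89 + 0.24·0.929·0.11 + 0.73·0.071·0.89 + 0.82·0.071·0.11
        = 0.016536 + 0.024526 + 0.046129 + 0.006404 = 0.093595
The terms with genuine code bug present sum to 0.030930, so
  P(genuine code bug | test failure) = 0.030930 / 0.093595 ≈ 0.3305

With the extra evidence:
By total probability over both values of genuine code bug:
  P(test failure | flaky test harness) = 0.73×0.89 + 0.82×0.11
        = 0.649700 + 0.090200 = 0.739900
Configurations with genuine code bug contribute 0.090200, so
  P(genuine code bug | test failure, flaky test harness) = 0.090200 / 0.739900 ≈ 0.1219
— flaky test harness explains away the evidence for genuine code bug.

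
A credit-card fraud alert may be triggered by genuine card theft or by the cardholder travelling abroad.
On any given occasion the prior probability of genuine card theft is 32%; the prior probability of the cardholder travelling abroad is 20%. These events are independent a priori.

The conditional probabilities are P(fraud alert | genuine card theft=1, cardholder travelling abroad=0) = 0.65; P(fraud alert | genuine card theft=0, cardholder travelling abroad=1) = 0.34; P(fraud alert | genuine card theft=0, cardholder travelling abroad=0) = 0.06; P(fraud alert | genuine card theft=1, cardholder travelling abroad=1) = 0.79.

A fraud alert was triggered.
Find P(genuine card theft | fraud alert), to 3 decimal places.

P(fraud alert) = 0.06·0.68·0.8 + 0.34·0.68·0.2 + 0.65·0.32·0.8 + 0.79·0.32·0.2 = 0.032640 + 0.046240 + 0.166400 + 0.050560 = 0.295840
Of this, 0.216960 comes from 0.166400 + 0.050560 (the genuine card theft=true cases).
Hence the posterior is 0.216960/0.295840 ≈ 0.733.

P(genuine card theft | fraud alert) ≈ 0.733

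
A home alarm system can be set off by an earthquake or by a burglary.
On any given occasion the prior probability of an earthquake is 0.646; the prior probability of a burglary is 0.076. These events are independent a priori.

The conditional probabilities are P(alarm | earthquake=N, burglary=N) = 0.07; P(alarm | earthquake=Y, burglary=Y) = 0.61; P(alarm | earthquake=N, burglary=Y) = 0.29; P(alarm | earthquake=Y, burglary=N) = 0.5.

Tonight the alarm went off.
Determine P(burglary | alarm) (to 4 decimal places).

P(burglary | alarm) ≈ 0.1051

Weight on burglary=true, given the evidence: 0.007802 + 0.029949 = 0.037751
Normalizer over all consistent configurations: 0.07×0.354×0.924 + 0.29×0.354×0.076 + 0.5×0.646×0.924 + 0.61×0.646×0.076 = 0.359100
P(burglary | alarm) = 0.037751/0.359100 ≈ 0.1051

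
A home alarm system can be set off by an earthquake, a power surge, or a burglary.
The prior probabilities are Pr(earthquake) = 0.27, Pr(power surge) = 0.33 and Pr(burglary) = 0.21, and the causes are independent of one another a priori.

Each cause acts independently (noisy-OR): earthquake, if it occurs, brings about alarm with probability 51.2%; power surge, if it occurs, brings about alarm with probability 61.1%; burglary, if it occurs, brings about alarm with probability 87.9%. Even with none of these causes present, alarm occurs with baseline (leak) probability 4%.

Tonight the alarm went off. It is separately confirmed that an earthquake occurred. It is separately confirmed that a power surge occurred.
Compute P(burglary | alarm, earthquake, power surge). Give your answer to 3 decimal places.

P(burglary | alarm, earthquake, power surge) ≈ 0.241

Under noisy-OR, P(alarm | causes) = 1 − (1−0.04)·∏(1−qᵢ) over the active causes.
Weight on burglary=true, given the evidence: 0.977949·0.21 = 0.205369
The normalizing constant is 0.817761·0.79 + 0.977949·0.21 = 0.851400
P(burglary | alarm, earthquake, power surge) = 0.205369/0.851400 ≈ 0.241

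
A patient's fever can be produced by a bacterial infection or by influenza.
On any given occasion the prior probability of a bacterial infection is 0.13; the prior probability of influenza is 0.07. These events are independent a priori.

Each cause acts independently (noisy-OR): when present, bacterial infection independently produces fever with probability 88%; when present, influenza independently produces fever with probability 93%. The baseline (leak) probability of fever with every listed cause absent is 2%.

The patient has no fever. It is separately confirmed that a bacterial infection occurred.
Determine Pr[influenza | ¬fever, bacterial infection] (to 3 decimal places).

Under noisy-OR, P(fever | causes) = 1 − (1−0.02)·∏(1−qᵢ) over the active causes.
Enumerate both values of influenza and weight by the priors:
  P(¬fever | bacterial infection) = 0.1176·0.93 + 0.008232·0.07
        = 0.109368 + 0.000576 = 0.109944
The terms with influenza present sum to 0.000576, so
  P(influenza | ¬fever, bacterial infection) = 0.000576 / 0.109944 ≈ 0.005

Pr[influenza | ¬fever, bacterial infection] ≈ 0.005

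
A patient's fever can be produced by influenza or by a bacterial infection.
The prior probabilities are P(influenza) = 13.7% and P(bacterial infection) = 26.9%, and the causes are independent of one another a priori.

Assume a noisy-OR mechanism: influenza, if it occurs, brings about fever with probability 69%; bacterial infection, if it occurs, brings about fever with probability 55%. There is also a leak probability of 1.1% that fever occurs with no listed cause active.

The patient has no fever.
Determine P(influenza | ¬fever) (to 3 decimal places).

Under noisy-OR, P(fever | causes) = 1 − (1−0.011)·∏(1−qᵢ) over the active causes.
Sum P(¬fever|·) weighted by the priors over the 4 (influenza, bacterial infection) configurations:
  P(¬fever) = 0.989*0.863*0.731 + 0.44505*0.863*0.269 + 0.30659*0.137*0.731 + 0.137965*0.137*0.269
        = 0.623914 + 0.103317 + 0.030704 + 0.005084 = 0.763019
Keeping only the influenza-present terms gives 0.035788, so
  P(influenza | ¬fever) = 0.035788 / 0.763019 ≈ 0.047

P(influenza | ¬fever) ≈ 0.047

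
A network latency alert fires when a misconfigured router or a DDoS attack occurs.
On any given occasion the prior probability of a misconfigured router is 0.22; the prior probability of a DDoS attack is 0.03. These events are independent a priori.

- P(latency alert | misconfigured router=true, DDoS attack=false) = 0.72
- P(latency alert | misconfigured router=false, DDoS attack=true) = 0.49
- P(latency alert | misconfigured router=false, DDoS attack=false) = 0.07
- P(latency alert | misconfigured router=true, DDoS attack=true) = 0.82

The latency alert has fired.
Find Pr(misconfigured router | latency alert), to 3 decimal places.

Pr(misconfigured router | latency alert) ≈ 0.712

For the numerator, keep only misconfigured router=true terms: 0.153648 + 0.005412 = 0.159060
Denominator P(latency alert): 0.07*0.78*0.97 + 0.49*0.78*0.03 + 0.72*0.22*0.97 + 0.82*0.22*0.03 = 0.223488
Posterior = 0.159060 / 0.223488 ≈ 0.712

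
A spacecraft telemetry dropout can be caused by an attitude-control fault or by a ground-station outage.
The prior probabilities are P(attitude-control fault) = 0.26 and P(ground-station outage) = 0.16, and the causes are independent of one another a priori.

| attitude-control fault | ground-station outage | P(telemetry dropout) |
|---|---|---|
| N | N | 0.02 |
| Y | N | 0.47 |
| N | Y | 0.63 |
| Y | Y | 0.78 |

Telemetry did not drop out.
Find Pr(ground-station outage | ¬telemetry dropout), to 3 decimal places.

Pr(ground-station outage | ¬telemetry dropout) ≈ 0.068

By total probability over the 4 (attitude-control fault, ground-station outage) configurations:
  P(¬telemetry dropout) = 0.98×0.74×0.84 + 0.37×0.74×0.16 + 0.53×0.26×0.84 + 0.22×0.26×0.16
        = 0.609168 + 0.043808 + 0.115752 + 0.009152 = 0.777880
Keeping only the ground-station outage-present terms gives 0.052960, so
  P(ground-station outage | ¬telemetry dropout) = 0.052960 / 0.777880 ≈ 0.068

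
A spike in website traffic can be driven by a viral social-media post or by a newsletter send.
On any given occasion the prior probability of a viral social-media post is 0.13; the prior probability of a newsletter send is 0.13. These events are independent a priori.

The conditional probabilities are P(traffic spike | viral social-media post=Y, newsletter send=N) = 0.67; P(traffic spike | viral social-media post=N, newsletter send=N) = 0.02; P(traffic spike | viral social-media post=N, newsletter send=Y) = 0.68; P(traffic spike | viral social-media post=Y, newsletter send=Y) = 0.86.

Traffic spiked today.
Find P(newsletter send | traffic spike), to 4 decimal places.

P(newsletter send | traffic spike) ≈ 0.5014

Enumerate the 4 (viral social-media post, newsletter send) configurations and weight by the priors:
  P(traffic spike) = 0.02*0.87*0.87 + 0.68*0.87*0.13 + 0.67*0.13*0.87 + 0.86*0.13*0.13
        = 0.015138 + 0.076908 + 0.075777 + 0.014534 = 0.182357
Configurations with newsletter send contribute 0.091442, so
  P(newsletter send | traffic spike) = 0.091442 / 0.182357 ≈ 0.5014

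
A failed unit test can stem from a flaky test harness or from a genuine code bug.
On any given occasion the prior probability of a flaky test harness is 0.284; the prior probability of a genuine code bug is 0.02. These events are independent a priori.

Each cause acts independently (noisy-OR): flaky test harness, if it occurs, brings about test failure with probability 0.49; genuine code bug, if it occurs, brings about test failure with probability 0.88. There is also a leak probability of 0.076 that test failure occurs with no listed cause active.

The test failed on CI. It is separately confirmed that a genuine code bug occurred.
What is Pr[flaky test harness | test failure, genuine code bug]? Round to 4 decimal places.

Under noisy-OR, P(test failure | causes) = 1 − (1−0.076)·∏(1−qᵢ) over the active causes.
Numerator (weight on configurations with flaky test harness): 0.943451×0.284 = 0.267940
Normalizer over all consistent configurations: 0.88912×0.716 + 0.943451×0.284 = 0.904550
Posterior = 0.267940 / 0.904550 ≈ 0.2962

Pr[flaky test harness | test failure, genuine code bug] ≈ 0.2962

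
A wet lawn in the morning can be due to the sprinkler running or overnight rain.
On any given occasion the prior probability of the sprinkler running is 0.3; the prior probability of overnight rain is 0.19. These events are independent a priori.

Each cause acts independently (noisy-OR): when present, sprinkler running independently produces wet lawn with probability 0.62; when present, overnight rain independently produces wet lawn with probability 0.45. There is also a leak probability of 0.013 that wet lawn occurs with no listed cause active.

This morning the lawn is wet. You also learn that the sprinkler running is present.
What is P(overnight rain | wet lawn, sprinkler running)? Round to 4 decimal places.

Under noisy-OR, P(wet lawn | causes) = 1 − (1−0.013)·∏(1−qᵢ) over the active causes.
Weight on overnight rain=true, given the evidence: 0.793717*0.19 = 0.150806
Normalizer over all consistent configurations: 0.62494*0.81 + 0.793717*0.19 = 0.657007
P(overnight rain | wet lawn, sprinkler running) = 0.150806/0.657007 ≈ 0.2295

P(overnight rain | wet lawn, sprinkler running) ≈ 0.2295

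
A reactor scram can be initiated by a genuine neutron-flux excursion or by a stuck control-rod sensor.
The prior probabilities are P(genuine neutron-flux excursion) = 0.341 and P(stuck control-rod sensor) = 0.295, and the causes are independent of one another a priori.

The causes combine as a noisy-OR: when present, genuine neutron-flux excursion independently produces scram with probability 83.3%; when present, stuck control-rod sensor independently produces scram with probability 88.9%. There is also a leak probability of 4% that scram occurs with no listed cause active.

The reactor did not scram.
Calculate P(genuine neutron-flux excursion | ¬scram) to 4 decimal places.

Under noisy-OR, P(scram | causes) = 1 − (1−0.04)·∏(1−qᵢ) over the active causes.
By total probability over the 4 (genuine neutron-flux excursion, stuck control-rod sensor) configurations:
  P(¬scram) = 0.96*0.659*0.705 + 0.10656*0.659*0.295 + 0.16032*0.341*0.705 + 0.017796*0.341*0.295
        = 0.446011 + 0.020716 + 0.038542 + 0.001790 = 0.507059
Configurations with genuine neutron-flux excursion contribute 0.040332, so
  P(genuine neutron-flux excursion | ¬scram) = 0.040332 / 0.507059 ≈ 0.0795

P(genuine neutron-flux excursion | ¬scram) ≈ 0.0795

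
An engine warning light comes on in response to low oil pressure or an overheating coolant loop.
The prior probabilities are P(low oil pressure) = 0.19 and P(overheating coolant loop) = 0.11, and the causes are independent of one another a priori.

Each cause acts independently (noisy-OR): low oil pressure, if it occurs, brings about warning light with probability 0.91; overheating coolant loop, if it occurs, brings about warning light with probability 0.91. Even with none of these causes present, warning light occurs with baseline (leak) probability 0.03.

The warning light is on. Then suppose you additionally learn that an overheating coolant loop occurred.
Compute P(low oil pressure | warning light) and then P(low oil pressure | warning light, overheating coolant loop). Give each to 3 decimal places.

Under noisy-OR, P(warning light | causes) = 1 − (1−0.03)·∏(1−qᵢ) over the active causes.
Weight on low oil pressure=true, given the evidence: 0.154338 + 0.020736 = 0.175074
Denominator P(warning light): 0.03×0.81×0.89 + 0.9127×0.81×0.11 + 0.9127×0.19×0.89 + 0.992143×0.19×0.11 = 0.278023
Posterior = 0.175074 / 0.278023 ≈ 0.630

Now also conditioning on overheating coolant loop=true:
P(warning light | overheating coolant loop) = 0.9127·0.81 + 0.992143·0.19 = 0.739287 + 0.188507 = 0.927794
Of this, 0.188507 comes from 0.992143·0.19 (the low oil pressure=true cases).
P(low oil pressure | warning light, overheating coolant loop) = 0.188507 / 0.927794 ≈ 0.203
— overheating coolant loop explains away the evidence for low oil pressure.

P(low oil pressure | warning light) ≈ 0.630; P(low oil pressure | warning light, overheating coolant loop) ≈ 0.203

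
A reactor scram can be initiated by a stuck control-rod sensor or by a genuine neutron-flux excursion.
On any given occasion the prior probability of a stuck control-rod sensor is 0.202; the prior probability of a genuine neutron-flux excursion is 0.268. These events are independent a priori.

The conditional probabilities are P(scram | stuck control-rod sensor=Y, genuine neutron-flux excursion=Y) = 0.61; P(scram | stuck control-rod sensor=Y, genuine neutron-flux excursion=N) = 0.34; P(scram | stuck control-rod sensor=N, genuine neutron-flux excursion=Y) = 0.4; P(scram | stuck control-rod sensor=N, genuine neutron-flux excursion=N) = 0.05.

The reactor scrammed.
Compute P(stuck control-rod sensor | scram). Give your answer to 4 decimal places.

For the numerator, keep only stuck control-rod sensor=true terms: 0.050274 + 0.033023 = 0.083297
The normalizing constant is 0.05*0.798*0.732 + 0.4*0.798*0.268 + 0.34*0.202*0.732 + 0.61*0.202*0.268 = 0.198050
Posterior = 0.083297 / 0.198050 ≈ 0.4206

P(stuck control-rod sensor | scram) ≈ 0.4206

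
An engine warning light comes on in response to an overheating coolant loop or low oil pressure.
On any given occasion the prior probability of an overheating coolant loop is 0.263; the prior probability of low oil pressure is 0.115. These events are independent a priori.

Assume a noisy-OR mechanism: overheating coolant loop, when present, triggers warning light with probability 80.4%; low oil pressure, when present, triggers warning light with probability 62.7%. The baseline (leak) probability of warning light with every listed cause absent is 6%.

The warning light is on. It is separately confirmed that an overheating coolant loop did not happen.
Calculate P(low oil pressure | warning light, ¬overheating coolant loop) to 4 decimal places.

P(low oil pressure | warning light, ¬overheating coolant loop) ≈ 0.5844

Under noisy-OR, P(warning light | causes) = 1 − (1−0.06)·∏(1−qᵢ) over the active causes.
By total probability over both values of low oil pressure:
  P(warning light | ¬overheating coolant loop) = 0.06×0.885 + 0.64938×0.115
        = 0.053100 + 0.074679 = 0.127779
Keeping only the low oil pressure-present terms gives 0.074679, so
  P(low oil pressure | warning light, ¬overheating coolant loop) = 0.074679 / 0.127779 ≈ 0.5844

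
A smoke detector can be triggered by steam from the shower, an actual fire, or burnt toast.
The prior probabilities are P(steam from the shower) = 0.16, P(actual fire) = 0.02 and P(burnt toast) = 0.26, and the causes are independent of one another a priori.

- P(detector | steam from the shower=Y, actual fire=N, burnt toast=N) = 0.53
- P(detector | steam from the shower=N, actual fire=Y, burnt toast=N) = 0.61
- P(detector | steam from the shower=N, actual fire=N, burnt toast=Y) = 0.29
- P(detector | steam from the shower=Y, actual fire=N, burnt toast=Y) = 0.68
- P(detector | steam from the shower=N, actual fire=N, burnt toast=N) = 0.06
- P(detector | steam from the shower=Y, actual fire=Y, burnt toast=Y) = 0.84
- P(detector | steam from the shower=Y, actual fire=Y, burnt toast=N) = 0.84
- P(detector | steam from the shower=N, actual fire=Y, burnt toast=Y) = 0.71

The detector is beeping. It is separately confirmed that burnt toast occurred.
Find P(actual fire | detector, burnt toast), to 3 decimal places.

P(actual fire | detector, burnt toast) ≈ 0.041

For the numerator, keep only actual fire=true terms: 0.011928 + 0.002688 = 0.014616
Denominator P(detector | burnt toast): 0.29×0.84×0.98 + 0.71×0.84×0.02 + 0.68×0.16×0.98 + 0.84×0.16×0.02 = 0.359968
Posterior = 0.014616 / 0.359968 ≈ 0.041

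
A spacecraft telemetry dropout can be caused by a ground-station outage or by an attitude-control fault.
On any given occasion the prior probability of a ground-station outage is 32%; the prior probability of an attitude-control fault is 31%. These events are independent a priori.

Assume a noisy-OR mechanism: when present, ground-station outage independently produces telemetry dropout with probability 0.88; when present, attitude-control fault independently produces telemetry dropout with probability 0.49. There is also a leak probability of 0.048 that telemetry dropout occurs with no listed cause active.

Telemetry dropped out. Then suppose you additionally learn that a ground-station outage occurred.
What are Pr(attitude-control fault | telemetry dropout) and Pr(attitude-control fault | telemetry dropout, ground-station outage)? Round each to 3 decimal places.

Under noisy-OR, P(telemetry dropout | causes) = 1 − (1−0.048)·∏(1−qᵢ) over the active causes.
Sum P(telemetry dropout|·) weighted by the priors over the 4 (ground-station outage, attitude-control fault) configurations:
  P(telemetry dropout) = 0.048*0.68*0.69 + 0.51448*0.68*0.31 + 0.88576*0.32*0.69 + 0.941738*0.32*0.31
        = 0.022522 + 0.108452 + 0.195576 + 0.093420 = 0.419970
Keeping only the attitude-control fault-present terms gives 0.201872, so
  P(attitude-control fault | telemetry dropout) = 0.201872 / 0.419970 ≈ 0.481

Now condition on the additional information:
Weight on attitude-control fault=true, given the evidence: 0.941738×0.31 = 0.291939
The normalizing constant is 0.88576×0.69 + 0.941738×0.31 = 0.903113
Posterior = 0.291939 / 0.903113 ≈ 0.323

Pr(attitude-control fault | telemetry dropout) ≈ 0.481; Pr(attitude-control fault | telemetry dropout, ground-station outage) ≈ 0.323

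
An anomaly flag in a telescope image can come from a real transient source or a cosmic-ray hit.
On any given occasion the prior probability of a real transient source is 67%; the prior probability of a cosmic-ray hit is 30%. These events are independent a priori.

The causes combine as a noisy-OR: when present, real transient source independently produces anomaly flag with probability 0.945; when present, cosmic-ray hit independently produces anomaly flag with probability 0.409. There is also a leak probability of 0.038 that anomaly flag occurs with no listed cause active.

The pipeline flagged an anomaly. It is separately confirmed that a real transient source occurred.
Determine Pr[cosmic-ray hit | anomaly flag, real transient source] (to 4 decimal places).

Under noisy-OR, P(anomaly flag | causes) = 1 − (1−0.038)·∏(1−qᵢ) over the active causes.
Weight on cosmic-ray hit=true, given the evidence: 0.96873*0.3 = 0.290619
Normalizer over all consistent configurations: 0.94709*0.7 + 0.96873*0.3 = 0.953582
Posterior = 0.290619 / 0.953582 ≈ 0.3048

Pr[cosmic-ray hit | anomaly flag, real transient source] ≈ 0.3048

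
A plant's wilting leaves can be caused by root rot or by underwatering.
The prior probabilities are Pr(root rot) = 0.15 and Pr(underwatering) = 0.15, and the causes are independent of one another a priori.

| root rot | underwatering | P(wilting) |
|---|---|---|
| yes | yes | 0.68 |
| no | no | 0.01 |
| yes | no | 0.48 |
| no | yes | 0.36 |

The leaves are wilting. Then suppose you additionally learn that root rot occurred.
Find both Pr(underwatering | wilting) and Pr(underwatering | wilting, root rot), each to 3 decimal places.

P(wilting) = 0.01*0.85*0.85 + 0.36*0.85*0.15 + 0.48*0.15*0.85 + 0.68*0.15*0.15 = 0.007225 + 0.045900 + 0.061200 + 0.015300 = 0.129625
The underwatering-present share is 0.045900 + 0.015300 = 0.061200.
So P(underwatering | wilting) = 0.061200/0.129625 ≈ 0.472.

With the extra evidence:
Sum P(wilting|·) weighted by the priors over both values of underwatering:
  P(wilting | root rot) = 0.48×0.85 + 0.68×0.15
        = 0.408000 + 0.102000 = 0.510000
The terms with underwatering present sum to 0.102000, so
  P(underwatering | wilting, root rot) = 0.102000 / 0.510000 ≈ 0.200

Pr(underwatering | wilting) ≈ 0.472; Pr(underwatering | wilting, root rot) ≈ 0.200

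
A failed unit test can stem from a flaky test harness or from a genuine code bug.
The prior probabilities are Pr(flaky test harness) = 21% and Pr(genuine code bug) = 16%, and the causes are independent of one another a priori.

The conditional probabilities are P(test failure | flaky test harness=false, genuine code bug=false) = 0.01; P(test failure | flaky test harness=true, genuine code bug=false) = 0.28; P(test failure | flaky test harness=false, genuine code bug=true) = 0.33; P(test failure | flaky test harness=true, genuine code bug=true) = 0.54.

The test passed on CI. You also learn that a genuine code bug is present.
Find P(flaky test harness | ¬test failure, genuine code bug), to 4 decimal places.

P(flaky test harness | ¬test failure, genuine code bug) ≈ 0.1543

For the numerator, keep only flaky test harness=true terms: 0.46×0.21 = 0.096600
Denominator P(¬test failure | genuine code bug): 0.67×0.79 + 0.46×0.21 = 0.625900
Posterior = 0.096600 / 0.625900 ≈ 0.1543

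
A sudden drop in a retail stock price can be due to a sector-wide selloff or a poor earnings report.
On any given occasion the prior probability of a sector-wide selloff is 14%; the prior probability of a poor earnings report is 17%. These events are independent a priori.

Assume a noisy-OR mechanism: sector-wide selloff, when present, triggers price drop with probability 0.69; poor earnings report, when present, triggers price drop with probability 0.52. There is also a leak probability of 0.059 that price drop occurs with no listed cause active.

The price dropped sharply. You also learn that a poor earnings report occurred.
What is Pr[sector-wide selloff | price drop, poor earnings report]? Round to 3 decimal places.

Under noisy-OR, P(price drop | causes) = 1 − (1−0.059)·∏(1−qᵢ) over the active causes.
P(price drop | poor earnings report) = 0.54832·0.86 + 0.859979·0.14 = 0.471555 + 0.120397 = 0.591952
The sector-wide selloff-present share is 0.859979·0.14 = 0.120397.
Hence the posterior is 0.120397/0.591952 ≈ 0.203.

Pr[sector-wide selloff | price drop, poor earnings report] ≈ 0.203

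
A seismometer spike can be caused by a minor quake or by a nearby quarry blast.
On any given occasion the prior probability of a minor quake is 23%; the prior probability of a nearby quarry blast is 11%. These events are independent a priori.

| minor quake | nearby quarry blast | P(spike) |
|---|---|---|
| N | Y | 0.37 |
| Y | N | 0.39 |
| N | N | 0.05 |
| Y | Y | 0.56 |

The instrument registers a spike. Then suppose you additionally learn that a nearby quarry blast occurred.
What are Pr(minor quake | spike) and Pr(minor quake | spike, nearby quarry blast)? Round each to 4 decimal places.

Pr(minor quake | spike) ≈ 0.5890; Pr(minor quake | spike, nearby quarry blast) ≈ 0.3113

By total probability over the 4 (minor quake, nearby quarry blast) configurations:
  P(spike) = 0.05*0.77*0.89 + 0.37*0.77*0.11 + 0.39*0.23*0.89 + 0.56*0.23*0.11
        = 0.034265 + 0.031339 + 0.079833 + 0.014168 = 0.159605
Keeping only the minor quake-present terms gives 0.094001, so
  P(minor quake | spike) = 0.094001 / 0.159605 ≈ 0.5890

Now condition on the additional information:
P(spike | nearby quarry blast) = 0.37*0.77 + 0.56*0.23 = 0.284900 + 0.128800 = 0.413700
Of this, 0.128800 comes from 0.56*0.23 (the minor quake=true cases).
P(minor quake | spike, nearby quarry blast) = 0.128800 / 0.413700 ≈ 0.3113
Conditioning on nearby quarry blast lowers the posterior on minor quake: the classic explaining-away effect in a common-effect structure.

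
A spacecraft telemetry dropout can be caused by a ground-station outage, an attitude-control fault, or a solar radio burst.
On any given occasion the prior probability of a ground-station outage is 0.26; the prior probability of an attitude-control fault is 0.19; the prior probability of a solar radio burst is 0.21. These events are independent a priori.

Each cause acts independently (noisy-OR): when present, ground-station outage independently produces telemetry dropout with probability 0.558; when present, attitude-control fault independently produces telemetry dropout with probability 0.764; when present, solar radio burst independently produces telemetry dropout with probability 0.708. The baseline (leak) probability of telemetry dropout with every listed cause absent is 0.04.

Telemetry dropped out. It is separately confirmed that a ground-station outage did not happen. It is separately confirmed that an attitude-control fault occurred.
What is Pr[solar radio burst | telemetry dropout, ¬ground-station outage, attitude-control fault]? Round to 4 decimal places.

Under noisy-OR, P(telemetry dropout | causes) = 1 − (1−0.04)·∏(1−qᵢ) over the active causes.
Enumerate both values of solar radio burst and weight by the priors:
  P(telemetry dropout | ¬ground-station outage, attitude-control fault) = 0.77344·0.79 + 0.933844·0.21
        = 0.611018 + 0.196107 = 0.807125
The terms with solar radio burst present sum to 0.196107, so
  P(solar radio burst | telemetry dropout, ¬ground-station outage, attitude-control fault) = 0.196107 / 0.807125 ≈ 0.2430

Pr[solar radio burst | telemetry dropout, ¬ground-station outage, attitude-control fault] ≈ 0.2430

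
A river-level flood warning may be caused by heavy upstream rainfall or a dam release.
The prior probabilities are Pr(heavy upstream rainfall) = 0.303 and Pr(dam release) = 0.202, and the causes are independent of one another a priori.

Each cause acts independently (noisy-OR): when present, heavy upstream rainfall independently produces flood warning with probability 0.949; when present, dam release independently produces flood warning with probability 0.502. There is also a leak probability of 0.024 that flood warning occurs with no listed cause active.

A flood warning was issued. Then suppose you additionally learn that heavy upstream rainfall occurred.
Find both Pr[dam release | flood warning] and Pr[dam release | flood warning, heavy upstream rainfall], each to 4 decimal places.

Under noisy-OR, P(flood warning | causes) = 1 − (1−0.024)·∏(1−qᵢ) over the active causes.
By total probability over the 4 (heavy upstream rainfall, dam release) configurations:
  P(flood warning) = 0.024*0.697*0.798 + 0.513952*0.697*0.202 + 0.950224*0.303*0.798 + 0.975212*0.303*0.202
        = 0.013349 + 0.072361 + 0.229758 + 0.059689 = 0.375157
Keeping only the dam release-present terms gives 0.132050, so
  P(dam release | flood warning) = 0.132050 / 0.375157 ≈ 0.3520

With the extra evidence:
Enumerate both values of dam release and weight by the priors:
  P(flood warning | heavy upstream rainfall) = 0.950224*0.798 + 0.975212*0.202
        = 0.758279 + 0.196993 = 0.955272
Keeping only the dam release-present terms gives 0.196993, so
  P(dam release | flood warning, heavy upstream rainfall) = 0.196993 / 0.955272 ≈ 0.2062

Pr[dam release | flood warning] ≈ 0.3520; Pr[dam release | flood warning, heavy upstream rainfall] ≈ 0.2062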